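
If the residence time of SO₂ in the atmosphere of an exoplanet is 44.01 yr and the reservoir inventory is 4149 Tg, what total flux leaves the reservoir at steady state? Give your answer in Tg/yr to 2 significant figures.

F = M / τ = 4149 / 44.01 = 94.27 Tg/yr.

94 Tg/yr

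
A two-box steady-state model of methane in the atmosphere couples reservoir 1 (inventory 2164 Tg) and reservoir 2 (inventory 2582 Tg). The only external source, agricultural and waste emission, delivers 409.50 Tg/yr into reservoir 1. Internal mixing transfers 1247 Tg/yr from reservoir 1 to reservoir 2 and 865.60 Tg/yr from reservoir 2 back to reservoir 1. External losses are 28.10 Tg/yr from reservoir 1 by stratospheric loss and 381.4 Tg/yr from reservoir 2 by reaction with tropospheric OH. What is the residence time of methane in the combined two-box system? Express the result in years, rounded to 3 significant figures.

11.6 yr

For the system as a whole, the A↔B exchange is internal and contributes nothing to the throughput; only the external sinks remove mass.
M_total = 2164 + 2582 = 4746.0 Tg.
ΣF_external_out = 28.10 + 381.4 = 409.50 Tg/yr.
τ = M_total / ΣF_ext = 4746.0 / 409.50 = 11.59 yr.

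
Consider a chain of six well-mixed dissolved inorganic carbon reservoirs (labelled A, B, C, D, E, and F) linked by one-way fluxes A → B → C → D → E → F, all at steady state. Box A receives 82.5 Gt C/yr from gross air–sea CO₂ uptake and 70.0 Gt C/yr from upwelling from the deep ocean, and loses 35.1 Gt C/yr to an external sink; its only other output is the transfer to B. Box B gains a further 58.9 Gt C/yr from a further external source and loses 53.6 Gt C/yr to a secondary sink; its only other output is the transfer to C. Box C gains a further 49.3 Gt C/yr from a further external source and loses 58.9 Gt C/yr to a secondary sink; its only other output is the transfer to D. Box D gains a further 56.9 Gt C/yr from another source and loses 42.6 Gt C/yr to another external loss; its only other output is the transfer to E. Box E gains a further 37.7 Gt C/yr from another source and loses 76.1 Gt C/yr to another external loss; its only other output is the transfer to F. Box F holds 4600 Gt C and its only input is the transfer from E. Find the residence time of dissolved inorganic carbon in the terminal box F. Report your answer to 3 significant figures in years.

51.7 yr

Box A: F(A→B) = (82.5 + 70.0) − 35.1 = 117.40 Gt C/yr.
Box B: F(B→C) = (117.40 + 58.9) − 53.6 = 122.70 Gt C/yr.
Box C: F(C→D) = (122.70 + 49.3) − 58.9 = 113.10 Gt C/yr.
Box D: F(D→E) = (113.10 + 56.9) − 42.6 = 127.40 Gt C/yr.
Box E: F(E→F) = (127.40 + 37.7) − 76.1 = 89.000 Gt C/yr.
Box F throughput = its input = 89.000 Gt C/yr; τ = 4600 / 89.000 = 51.69 yr.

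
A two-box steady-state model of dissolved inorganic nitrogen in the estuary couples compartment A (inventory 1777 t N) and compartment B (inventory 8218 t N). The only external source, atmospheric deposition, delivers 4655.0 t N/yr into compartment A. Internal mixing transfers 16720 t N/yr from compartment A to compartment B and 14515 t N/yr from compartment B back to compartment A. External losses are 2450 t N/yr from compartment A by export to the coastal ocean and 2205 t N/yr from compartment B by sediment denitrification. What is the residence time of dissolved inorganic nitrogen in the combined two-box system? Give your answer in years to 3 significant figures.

For the system as a whole, the A↔B exchange is internal and contributes nothing to the throughput; only the external sinks remove mass.
M_total = 1777 + 8218 = 9995.0 t N.
ΣF_external_out = 2450 + 2205 = 4655.0 t N/yr.
τ = M_total / ΣF_ext = 9995.0 / 4655.0 = 2.147 yr.

2.15 yr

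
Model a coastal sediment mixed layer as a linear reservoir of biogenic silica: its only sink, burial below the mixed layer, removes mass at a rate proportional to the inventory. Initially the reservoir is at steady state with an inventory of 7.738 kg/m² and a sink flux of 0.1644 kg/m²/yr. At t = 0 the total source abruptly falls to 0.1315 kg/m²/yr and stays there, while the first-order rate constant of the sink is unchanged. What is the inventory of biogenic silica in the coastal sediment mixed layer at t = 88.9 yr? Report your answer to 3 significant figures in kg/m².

The sink rate constant is k = F₀/M₀ = 0.1644/7.738 = 0.02125 yr⁻¹.
Solving dM/dt = F₁ − kM with M(0) = M₀ gives M(t) = F₁/k + (M₀ − F₁/k)·e^(−kt).
F₁/k = 0.1315/0.02125 = 6.1895 kg/m²; kt = 0.02125 × 88.9 = 1.889, e^(−kt) = 0.1513.
M(88.9) = 6.1895 + (7.738 − 6.1895) × 0.1513 = 6.1895 + 0.2342 = 6.4237 kg/m².

6.42 kg/m²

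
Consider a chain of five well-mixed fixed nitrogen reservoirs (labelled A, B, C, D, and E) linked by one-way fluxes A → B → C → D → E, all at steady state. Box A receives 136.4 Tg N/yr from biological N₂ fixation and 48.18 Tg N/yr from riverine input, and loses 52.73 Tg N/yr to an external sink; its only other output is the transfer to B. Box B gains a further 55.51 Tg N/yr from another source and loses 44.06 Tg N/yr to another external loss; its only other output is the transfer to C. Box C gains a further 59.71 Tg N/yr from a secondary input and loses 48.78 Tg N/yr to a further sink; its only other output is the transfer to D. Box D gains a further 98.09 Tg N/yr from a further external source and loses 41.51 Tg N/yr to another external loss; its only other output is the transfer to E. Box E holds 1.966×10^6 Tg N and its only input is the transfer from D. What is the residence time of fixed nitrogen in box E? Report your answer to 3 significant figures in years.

Box A: F(A→B) = (136.4 + 48.18) − 52.73 = 131.85 Tg N/yr.
Box B: F(B→C) = (131.85 + 55.51) − 44.06 = 143.30 Tg N/yr.
Box C: F(C→D) = (143.30 + 59.71) − 48.78 = 154.23 Tg N/yr.
Box D: F(D→E) = (154.23 + 98.09) − 41.51 = 210.81 Tg N/yr.
Box E throughput = its input = 210.81 Tg N/yr; τ = 1.966×10^6 / 210.81 = 9326 yr.

9330 yr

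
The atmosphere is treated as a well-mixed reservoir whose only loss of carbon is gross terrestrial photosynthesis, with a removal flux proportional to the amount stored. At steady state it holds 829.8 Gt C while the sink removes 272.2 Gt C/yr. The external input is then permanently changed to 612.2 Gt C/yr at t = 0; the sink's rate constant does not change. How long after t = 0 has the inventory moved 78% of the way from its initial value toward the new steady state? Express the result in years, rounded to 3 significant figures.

4.62 yr

τ = M₀/F₀ = 829.8/272.2 = 3.048 yr.
The remaining gap fraction is e^(−t/τ); 78% covered ⇒ e^(−t/τ) = 0.220.
t = −τ ln(0.220) = 3.048 × 1.514 = 4.616 yr.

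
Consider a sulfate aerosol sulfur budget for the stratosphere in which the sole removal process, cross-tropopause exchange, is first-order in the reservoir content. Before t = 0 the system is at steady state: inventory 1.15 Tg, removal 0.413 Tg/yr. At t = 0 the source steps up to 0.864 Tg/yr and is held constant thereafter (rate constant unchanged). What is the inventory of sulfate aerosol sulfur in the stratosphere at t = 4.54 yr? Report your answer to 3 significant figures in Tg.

2.16 Tg

τ = M₀/F₀ = 1.15/0.413 = 2.785 yr; rate constant k = 1/τ.
New steady state M_∞ = F₁/k = F₁·τ = 0.864 × 2.785 = 2.4058 Tg.
M(t) = M_∞ + (M₀ − M_∞)·e^(−t/τ); t/τ = 4.54/2.785 = 1.630, so e^(−t/τ) = 0.1958.
M(t) = 2.4058 − 1.256 × 0.1958 = 2.1599 Tg.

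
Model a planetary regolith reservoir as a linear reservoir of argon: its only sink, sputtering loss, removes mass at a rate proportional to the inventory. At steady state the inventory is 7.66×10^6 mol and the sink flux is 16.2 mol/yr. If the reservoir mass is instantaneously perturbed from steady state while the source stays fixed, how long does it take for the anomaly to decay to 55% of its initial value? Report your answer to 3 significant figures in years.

For a linear reservoir the anomaly decays as exp(−t/τ) with τ = M/F = 7.66×10^6/16.2 = 472800 yr.
exp(−t/τ) = 0.55 ⇒ t = −τ ln(0.55) = 472800 × 0.5978 = 282700 yr.

283000 yr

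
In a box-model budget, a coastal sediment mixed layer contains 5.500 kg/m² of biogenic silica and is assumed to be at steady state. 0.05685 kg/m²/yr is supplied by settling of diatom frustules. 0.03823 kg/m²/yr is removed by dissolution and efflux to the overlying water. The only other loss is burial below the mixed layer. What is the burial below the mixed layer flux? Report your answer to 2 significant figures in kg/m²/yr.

At steady state ΣF_in = ΣF_out.
ΣF_in = 0.056850 kg/m²/yr.
Burial below the mixed layer flux = ΣF_in − (0.03823) = 0.056850 − 0.03823 = 0.01862 kg/m²/yr.

0.019 kg/m²/yr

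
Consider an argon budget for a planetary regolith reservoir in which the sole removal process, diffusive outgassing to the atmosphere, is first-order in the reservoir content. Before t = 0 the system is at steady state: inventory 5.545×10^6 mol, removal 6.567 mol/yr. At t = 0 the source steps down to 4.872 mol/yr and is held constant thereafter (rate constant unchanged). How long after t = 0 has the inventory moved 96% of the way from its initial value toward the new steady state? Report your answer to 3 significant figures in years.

τ = M₀/F₀ = 5.545×10^6/6.567 = 844400 yr.
The remaining gap fraction is e^(−t/τ); 96% covered ⇒ e^(−t/τ) = 0.0400.
t = −τ ln(0.0400) = 844400 × 3.219 = 2.718×10^6 yr.

2.72×10^6 yr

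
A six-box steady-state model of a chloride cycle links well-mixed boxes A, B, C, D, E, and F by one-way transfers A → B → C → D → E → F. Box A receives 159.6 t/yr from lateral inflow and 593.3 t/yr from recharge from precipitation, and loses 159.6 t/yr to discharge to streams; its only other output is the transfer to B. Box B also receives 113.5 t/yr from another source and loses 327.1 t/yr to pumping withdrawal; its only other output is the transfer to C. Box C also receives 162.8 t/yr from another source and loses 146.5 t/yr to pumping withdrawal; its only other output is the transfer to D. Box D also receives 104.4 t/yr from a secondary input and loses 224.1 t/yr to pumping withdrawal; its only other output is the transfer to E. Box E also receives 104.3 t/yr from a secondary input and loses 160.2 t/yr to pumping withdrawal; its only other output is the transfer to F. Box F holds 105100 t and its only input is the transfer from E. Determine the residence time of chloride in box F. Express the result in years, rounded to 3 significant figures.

477 yr

Box A: F(A→B) = (159.6 + 593.3) − 159.6 = 593.30 t/yr.
Box B: F(B→C) = (593.30 + 113.5) − 327.1 = 379.70 t/yr.
Box C: F(C→D) = (379.70 + 162.8) − 146.5 = 396.00 t/yr.
Box D: F(D→E) = (396.00 + 104.4) − 224.1 = 276.30 t/yr.
Box E: F(E→F) = (276.30 + 104.3) − 160.2 = 220.40 t/yr.
Box F throughput = its input = 220.40 t/yr; τ = 105100 / 220.40 = 476.9 yr.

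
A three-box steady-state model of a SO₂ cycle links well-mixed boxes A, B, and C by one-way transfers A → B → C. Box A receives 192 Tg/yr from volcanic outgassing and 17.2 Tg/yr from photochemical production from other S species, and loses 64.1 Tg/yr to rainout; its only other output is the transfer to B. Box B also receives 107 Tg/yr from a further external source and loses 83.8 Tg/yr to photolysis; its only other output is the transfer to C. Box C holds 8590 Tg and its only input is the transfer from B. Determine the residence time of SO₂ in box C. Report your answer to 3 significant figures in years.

51.0 yr

Box A: F(A→B) = (192 + 17.2) − 64.1 = 145.10 Tg/yr.
Box B: F(B→C) = (145.10 + 107) − 83.8 = 168.30 Tg/yr.
Box C throughput = its input = 168.30 Tg/yr; τ = 8590 / 168.30 = 51.04 yr.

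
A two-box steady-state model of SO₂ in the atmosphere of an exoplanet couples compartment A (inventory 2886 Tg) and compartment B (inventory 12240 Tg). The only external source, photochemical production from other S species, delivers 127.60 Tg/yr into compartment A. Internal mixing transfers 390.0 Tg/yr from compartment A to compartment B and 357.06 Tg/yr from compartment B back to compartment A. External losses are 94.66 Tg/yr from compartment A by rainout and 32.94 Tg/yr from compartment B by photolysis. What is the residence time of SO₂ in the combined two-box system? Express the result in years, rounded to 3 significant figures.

119 yr

For the system as a whole, the A↔B exchange is internal and contributes nothing to the throughput; only the external sinks remove mass.
M_total = 2886 + 12240 = 15126 Tg.
ΣF_external_out = 94.66 + 32.94 = 127.60 Tg/yr.
τ = M_total / ΣF_ext = 15126 / 127.60 = 118.5 yr.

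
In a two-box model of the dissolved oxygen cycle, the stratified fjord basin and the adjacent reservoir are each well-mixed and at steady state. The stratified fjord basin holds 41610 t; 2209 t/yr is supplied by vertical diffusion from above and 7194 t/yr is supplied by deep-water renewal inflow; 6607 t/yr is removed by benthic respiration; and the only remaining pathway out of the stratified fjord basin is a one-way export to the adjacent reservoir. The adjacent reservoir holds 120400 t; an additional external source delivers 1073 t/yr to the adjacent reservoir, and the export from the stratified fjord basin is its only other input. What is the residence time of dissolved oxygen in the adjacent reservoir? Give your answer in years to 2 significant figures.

31 yr

Balance the stratified fjord basin: ΣF_in = 2209 + 7194 = 9403.0 t/yr.
Export to the adjacent reservoir = ΣF_in − (6607) = 2796.0 t/yr.
Total input to the adjacent reservoir = 2796.0 + 1073 = 3869.0 t/yr; at steady state this equals its total output.
τ = M / F = 120400 / 3869.0 = 31.12 yr.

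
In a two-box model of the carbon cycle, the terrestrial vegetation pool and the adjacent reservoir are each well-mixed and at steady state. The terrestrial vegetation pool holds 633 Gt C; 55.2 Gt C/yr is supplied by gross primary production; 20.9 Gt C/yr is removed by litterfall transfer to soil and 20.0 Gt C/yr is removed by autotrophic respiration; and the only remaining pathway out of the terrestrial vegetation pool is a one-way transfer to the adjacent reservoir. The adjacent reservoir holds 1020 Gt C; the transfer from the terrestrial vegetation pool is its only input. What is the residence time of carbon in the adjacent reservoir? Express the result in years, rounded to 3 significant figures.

71.3 yr

Balance the terrestrial vegetation pool: ΣF_in = 55.200 Gt C/yr.
Transfer to the adjacent reservoir = ΣF_in − (20.9 + 20.0) = 14.300 Gt C/yr.
At steady state the output of the adjacent reservoir equals its input, 14.300 Gt C/yr.
τ = M / F = 1020 / 14.300 = 71.33 yr.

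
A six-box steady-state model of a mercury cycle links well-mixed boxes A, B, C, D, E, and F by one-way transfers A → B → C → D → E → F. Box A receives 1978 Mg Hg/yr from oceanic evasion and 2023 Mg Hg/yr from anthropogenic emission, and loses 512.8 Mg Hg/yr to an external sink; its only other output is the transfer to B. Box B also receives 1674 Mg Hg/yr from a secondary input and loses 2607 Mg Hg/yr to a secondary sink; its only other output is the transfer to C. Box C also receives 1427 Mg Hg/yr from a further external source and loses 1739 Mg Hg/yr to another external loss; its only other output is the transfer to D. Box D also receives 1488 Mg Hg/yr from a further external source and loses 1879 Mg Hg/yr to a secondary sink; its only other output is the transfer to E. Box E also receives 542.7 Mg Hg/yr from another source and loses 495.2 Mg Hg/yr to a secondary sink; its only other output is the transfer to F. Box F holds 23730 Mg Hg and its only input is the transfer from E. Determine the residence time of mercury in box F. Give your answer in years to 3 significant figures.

Box A: F(A→B) = (1978 + 2023) − 512.8 = 3488.2 Mg Hg/yr.
Box B: F(B→C) = (3488.2 + 1674) − 2607 = 2555.2 Mg Hg/yr.
Box C: F(C→D) = (2555.2 + 1427) − 1739 = 2243.2 Mg Hg/yr.
Box D: F(D→E) = (2243.2 + 1488) − 1879 = 1852.2 Mg Hg/yr.
Box E: F(E→F) = (1852.2 + 542.7) − 495.2 = 1899.7 Mg Hg/yr.
Box F throughput = its input = 1899.7 Mg Hg/yr; τ = 23730 / 1899.7 = 12.49 yr.

12.5 yr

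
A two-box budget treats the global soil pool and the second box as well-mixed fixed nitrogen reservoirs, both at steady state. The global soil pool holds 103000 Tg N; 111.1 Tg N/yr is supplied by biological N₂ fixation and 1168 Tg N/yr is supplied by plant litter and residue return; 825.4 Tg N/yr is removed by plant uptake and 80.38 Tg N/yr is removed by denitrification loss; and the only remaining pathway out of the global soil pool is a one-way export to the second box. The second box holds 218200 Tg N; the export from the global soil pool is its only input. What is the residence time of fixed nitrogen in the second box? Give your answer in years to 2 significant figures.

Balance the global soil pool: ΣF_in = 111.1 + 1168 = 1279.1 Tg N/yr.
Export to the second box = ΣF_in − (825.4 + 80.38) = 373.32 Tg N/yr.
At steady state the output of the second box equals its input, 373.32 Tg N/yr.
τ = M / F = 218200 / 373.32 = 584.5 yr.

580 yr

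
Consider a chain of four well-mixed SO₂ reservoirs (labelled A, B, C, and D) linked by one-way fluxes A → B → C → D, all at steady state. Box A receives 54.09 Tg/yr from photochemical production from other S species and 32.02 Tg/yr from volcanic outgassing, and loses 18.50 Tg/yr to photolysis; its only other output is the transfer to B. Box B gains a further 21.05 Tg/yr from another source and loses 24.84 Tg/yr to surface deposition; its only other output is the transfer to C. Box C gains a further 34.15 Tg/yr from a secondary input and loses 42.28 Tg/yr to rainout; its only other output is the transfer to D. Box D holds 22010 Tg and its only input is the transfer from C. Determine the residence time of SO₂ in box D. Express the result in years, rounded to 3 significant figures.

395 yr

Box A: F(A→B) = (54.09 + 32.02) − 18.50 = 67.610 Tg/yr.
Box B: F(B→C) = (67.610 + 21.05) − 24.84 = 63.820 Tg/yr.
Box C: F(C→D) = (63.820 + 34.15) − 42.28 = 55.690 Tg/yr.
Box D throughput = its input = 55.690 Tg/yr; τ = 22010 / 55.690 = 395.2 yr.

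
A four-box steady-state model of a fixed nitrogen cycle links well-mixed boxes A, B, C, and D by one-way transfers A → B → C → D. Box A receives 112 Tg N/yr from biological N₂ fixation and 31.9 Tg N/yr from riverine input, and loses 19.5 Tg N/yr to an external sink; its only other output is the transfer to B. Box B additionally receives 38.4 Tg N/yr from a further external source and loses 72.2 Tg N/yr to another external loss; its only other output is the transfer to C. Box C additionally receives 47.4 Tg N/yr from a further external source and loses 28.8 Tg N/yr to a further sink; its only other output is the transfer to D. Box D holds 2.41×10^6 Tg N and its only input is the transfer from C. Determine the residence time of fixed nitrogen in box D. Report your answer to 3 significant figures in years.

22100 yr

Box A: F(A→B) = (112 + 31.9) − 19.5 = 124.40 Tg N/yr.
Box B: F(B→C) = (124.40 + 38.4) − 72.2 = 90.600 Tg N/yr.
Box C: F(C→D) = (90.600 + 47.4) − 28.8 = 109.20 Tg N/yr.
Box D throughput = its input = 109.20 Tg N/yr; τ = 2.41×10^6 / 109.20 = 22070 yr.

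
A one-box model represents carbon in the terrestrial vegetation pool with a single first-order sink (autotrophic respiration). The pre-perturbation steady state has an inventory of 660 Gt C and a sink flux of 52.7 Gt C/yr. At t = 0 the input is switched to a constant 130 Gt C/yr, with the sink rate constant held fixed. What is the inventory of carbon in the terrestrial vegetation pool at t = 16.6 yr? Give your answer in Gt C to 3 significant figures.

1370 Gt C

τ = M₀/F₀ = 660/52.7 = 12.52 yr; rate constant k = 1/τ.
New steady state M_∞ = F₁/k = F₁·τ = 130 × 12.52 = 1628.1 Gt C.
M(t) = M_∞ + (M₀ − M_∞)·e^(−t/τ); t/τ = 16.6/12.52 = 1.325, so e^(−t/τ) = 0.2657.
M(t) = 1628.1 − 968.1 × 0.2657 = 1370.9 Gt C.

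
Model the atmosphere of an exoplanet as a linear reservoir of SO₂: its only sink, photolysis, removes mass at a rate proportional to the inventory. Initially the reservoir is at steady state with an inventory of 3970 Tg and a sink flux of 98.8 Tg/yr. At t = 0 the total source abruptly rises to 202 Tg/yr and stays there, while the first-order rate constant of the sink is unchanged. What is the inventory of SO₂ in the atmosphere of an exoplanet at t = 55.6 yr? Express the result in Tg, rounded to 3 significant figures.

7080 Tg

The sink rate constant is k = F₀/M₀ = 98.8/3970 = 0.02489 yr⁻¹.
Solving dM/dt = F₁ − kM with M(0) = M₀ gives M(t) = F₁/k + (M₀ − F₁/k)·e^(−kt).
F₁/k = 202/0.02489 = 8116.8 Tg; kt = 0.02489 × 55.6 = 1.384, e^(−kt) = 0.2507.
M(55.6) = 8116.8 + (3970 − 8116.8) × 0.2507 = 8116.8 − 1039 = 7077.4 Tg.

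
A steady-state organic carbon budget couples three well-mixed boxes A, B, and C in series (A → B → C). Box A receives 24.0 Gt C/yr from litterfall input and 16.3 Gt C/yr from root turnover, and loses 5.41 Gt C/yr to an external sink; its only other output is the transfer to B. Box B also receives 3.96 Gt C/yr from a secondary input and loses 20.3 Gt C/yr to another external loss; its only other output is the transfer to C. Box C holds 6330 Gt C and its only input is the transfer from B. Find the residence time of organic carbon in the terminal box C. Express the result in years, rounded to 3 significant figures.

Box A: F(A→B) = (24.0 + 16.3) − 5.41 = 34.890 Gt C/yr.
Box B: F(B→C) = (34.890 + 3.96) − 20.3 = 18.550 Gt C/yr.
Box C throughput = its input = 18.550 Gt C/yr; τ = 6330 / 18.550 = 341.2 yr.

341 yr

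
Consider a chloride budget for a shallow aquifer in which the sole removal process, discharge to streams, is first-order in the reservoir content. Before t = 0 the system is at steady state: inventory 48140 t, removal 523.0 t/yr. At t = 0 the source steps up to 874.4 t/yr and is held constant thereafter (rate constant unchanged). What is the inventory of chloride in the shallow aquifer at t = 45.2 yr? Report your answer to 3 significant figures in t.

60700 t

Residence time τ = M₀/F₀ = 92.05 yr. The eventual steady state is M_∞ = M₀·(F₁/F₀) = 48140 × 874.4/523.0 = 80485 t.
The anomaly ΔM(t) = M(t) − M_∞ decays as ΔM₀·e^(−t/τ) with ΔM₀ = 48140 − 80485 = −32340 t.
At t = 45.2 yr, e^(−t/τ) = e^(−0.4911) = 0.6120, so ΔM = −19790 t and M = 80485 − 19790 = 60691 t.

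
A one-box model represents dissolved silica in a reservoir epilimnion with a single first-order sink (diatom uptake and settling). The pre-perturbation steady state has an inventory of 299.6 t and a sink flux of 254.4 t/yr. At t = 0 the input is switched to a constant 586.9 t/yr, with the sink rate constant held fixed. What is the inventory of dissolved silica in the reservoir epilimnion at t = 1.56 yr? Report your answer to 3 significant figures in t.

587 t

τ = M₀/F₀ = 299.6/254.4 = 1.178 yr; rate constant k = 1/τ.
New steady state M_∞ = F₁/k = F₁·τ = 586.9 × 1.178 = 691.18 t.
M(t) = M_∞ + (M₀ − M_∞)·e^(−t/τ); t/τ = 1.56/1.178 = 1.325, so e^(−t/τ) = 0.2659.
M(t) = 691.18 − 391.6 × 0.2659 = 587.06 t.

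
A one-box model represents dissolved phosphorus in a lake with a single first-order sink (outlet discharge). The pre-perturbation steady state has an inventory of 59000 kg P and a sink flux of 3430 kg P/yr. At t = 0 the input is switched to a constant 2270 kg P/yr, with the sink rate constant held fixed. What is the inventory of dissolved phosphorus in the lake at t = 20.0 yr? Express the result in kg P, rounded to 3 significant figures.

45300 kg P

The sink rate constant is k = F₀/M₀ = 3430/59000 = 0.05814 yr⁻¹.
Solving dM/dt = F₁ − kM with M(0) = M₀ gives M(t) = F₁/k + (M₀ − F₁/k)·e^(−kt).
F₁/k = 2270/0.05814 = 39047 kg P; kt = 0.05814 × 20.0 = 1.163, e^(−kt) = 0.3126.
M(20.0) = 39047 + (59000 − 39047) × 0.3126 = 39047 + 6238 = 45285 kg P.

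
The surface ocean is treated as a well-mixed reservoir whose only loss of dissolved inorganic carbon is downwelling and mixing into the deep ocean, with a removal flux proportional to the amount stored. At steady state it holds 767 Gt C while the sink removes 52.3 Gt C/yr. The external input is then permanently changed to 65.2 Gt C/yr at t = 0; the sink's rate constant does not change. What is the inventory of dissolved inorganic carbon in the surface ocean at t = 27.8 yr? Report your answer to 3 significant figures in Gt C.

928 Gt C

The sink rate constant is k = F₀/M₀ = 52.3/767 = 0.06819 yr⁻¹.
Solving dM/dt = F₁ − kM with M(0) = M₀ gives M(t) = F₁/k + (M₀ − F₁/k)·e^(−kt).
F₁/k = 65.2/0.06819 = 956.18 Gt C; kt = 0.06819 × 27.8 = 1.896, e^(−kt) = 0.1502.
M(27.8) = 956.18 + (767 − 956.18) × 0.1502 = 956.18 − 28.42 = 927.76 Gt C.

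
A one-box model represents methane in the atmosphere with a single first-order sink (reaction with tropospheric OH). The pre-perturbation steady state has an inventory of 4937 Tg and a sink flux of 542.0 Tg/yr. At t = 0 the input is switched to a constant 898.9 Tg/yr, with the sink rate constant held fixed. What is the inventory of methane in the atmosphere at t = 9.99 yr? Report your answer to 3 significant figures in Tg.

Residence time τ = M₀/F₀ = 9.109 yr. The eventual steady state is M_∞ = M₀·(F₁/F₀) = 4937 × 898.9/542.0 = 8188.0 Tg.
The anomaly ΔM(t) = M(t) − M_∞ decays as ΔM₀·e^(−t/τ) with ΔM₀ = 4937 − 8188.0 = −3251 Tg.
At t = 9.99 yr, e^(−t/τ) = e^(−1.097) = 0.3340, so ΔM = −1086 Tg and M = 8188.0 − 1086 = 7102.3 Tg.

7100 Tg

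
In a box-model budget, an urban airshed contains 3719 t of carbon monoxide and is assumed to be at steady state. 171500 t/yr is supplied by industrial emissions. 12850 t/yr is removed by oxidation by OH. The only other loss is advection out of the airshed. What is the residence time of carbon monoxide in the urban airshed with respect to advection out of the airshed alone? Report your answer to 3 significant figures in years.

At steady state ΣF_in = ΣF_out.
ΣF_in = 171500 t/yr.
Advection out of the airshed flux = ΣF_in − (12850) = 171500 − 12850 = 158600 t/yr.
τ = M / F = 3719 / 158600 = 0.02344 yr.

0.0234 yr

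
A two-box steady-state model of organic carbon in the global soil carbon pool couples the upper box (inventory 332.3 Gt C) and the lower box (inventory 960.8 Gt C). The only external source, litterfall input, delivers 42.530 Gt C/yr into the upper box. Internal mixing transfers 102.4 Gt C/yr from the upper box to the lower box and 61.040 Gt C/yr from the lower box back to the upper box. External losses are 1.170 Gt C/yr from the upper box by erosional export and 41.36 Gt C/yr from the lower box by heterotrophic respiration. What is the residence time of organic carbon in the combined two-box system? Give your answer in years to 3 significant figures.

30.4 yr

Residence time in the combined system uses the total inventory and the total *external* removal — internal exchanges between the two boxes cancel.
M_total = 332.3 + 960.8 = 1293.1 Gt C.
ΣF_external_out = 1.170 + 41.36 = 42.530 Gt C/yr.
τ = M_total / ΣF_ext = 1293.1 / 42.530 = 30.40 yr.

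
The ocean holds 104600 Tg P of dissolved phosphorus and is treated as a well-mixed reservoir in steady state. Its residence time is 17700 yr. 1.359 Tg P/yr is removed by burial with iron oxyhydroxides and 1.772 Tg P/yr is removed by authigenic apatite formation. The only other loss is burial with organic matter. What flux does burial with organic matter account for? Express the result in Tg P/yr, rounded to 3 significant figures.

2.78 Tg P/yr

Total removal F = M/τ = 104600 / 17700 = 5.910 Tg P/yr.
Burial with organic matter = F − (1.359 + 1.772) = 5.910 − 3.131 = 2.779 Tg P/yr.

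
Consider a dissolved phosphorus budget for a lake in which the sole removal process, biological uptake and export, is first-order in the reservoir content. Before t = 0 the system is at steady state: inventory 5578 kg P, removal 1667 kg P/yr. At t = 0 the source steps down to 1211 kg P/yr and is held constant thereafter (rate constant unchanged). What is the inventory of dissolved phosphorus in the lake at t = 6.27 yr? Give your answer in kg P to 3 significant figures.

Residence time τ = M₀/F₀ = 3.346 yr. The eventual steady state is M_∞ = M₀·(F₁/F₀) = 5578 × 1211/1667 = 4052.2 kg P.
The anomaly ΔM(t) = M(t) − M_∞ decays as ΔM₀·e^(−t/τ) with ΔM₀ = 5578 − 4052.2 = 1526 kg P.
At t = 6.27 yr, e^(−t/τ) = e^(−1.874) = 0.1535, so ΔM = 234.3 kg P and M = 4052.2 + 234.3 = 4286.4 kg P.

4290 kg P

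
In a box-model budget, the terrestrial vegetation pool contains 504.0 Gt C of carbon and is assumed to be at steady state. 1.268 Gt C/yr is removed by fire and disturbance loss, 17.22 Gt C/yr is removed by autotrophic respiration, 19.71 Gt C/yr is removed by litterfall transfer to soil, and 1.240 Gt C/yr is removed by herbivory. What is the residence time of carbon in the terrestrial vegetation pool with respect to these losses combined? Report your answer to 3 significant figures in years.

12.8 yr

Total removal = 1.268 + 17.22 + 19.71 + 1.240 = 39.438 Gt C/yr.
τ = M / ΣF_out = 504.0 / 39.438 = 12.78 yr.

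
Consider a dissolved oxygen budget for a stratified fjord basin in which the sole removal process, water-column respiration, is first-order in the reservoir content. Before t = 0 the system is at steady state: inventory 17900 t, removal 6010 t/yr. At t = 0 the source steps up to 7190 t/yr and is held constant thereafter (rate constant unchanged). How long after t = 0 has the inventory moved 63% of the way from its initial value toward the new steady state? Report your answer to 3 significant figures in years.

2.96 yr

τ = M₀/F₀ = 17900/6010 = 2.978 yr.
The remaining gap fraction is e^(−t/τ); 63% covered ⇒ e^(−t/τ) = 0.370.
t = −τ ln(0.370) = 2.978 × 0.9943 = 2.961 yr.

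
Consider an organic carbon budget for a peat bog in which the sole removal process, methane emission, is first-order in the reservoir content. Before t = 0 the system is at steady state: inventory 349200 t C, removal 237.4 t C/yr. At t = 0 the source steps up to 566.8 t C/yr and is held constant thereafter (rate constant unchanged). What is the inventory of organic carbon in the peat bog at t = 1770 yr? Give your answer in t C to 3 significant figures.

688000 t C

Residence time τ = M₀/F₀ = 1471 yr. The eventual steady state is M_∞ = M₀·(F₁/F₀) = 349200 × 566.8/237.4 = 833730 t C.
The anomaly ΔM(t) = M(t) − M_∞ decays as ΔM₀·e^(−t/τ) with ΔM₀ = 349200 − 833730 = −484500 t C.
At t = 1770 yr, e^(−t/τ) = e^(−1.203) = 0.3002, so ΔM = −145500 t C and M = 833730 − 145500 = 688270 t C.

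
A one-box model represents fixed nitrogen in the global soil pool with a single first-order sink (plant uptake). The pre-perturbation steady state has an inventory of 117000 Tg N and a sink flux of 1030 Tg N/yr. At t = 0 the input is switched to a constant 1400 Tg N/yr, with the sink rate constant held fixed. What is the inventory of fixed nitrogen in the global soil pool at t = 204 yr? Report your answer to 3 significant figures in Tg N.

The sink rate constant is k = F₀/M₀ = 1030/117000 = 0.008803 yr⁻¹.
Solving dM/dt = F₁ − kM with M(0) = M₀ gives M(t) = F₁/k + (M₀ − F₁/k)·e^(−kt).
F₁/k = 1400/0.008803 = 159030 Tg N; kt = 0.008803 × 204 = 1.796, e^(−kt) = 0.1660.
M(204) = 159030 + (117000 − 159030) × 0.1660 = 159030 − 6976 = 152050 Tg N.

152000 Tg N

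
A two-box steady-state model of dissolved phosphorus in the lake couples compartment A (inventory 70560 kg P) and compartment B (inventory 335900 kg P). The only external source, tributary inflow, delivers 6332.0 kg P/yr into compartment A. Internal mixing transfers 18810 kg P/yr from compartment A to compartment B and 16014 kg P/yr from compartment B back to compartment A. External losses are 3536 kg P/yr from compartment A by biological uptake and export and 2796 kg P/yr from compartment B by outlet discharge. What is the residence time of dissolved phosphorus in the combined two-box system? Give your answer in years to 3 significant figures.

Residence time in the combined system uses the total inventory and the total *external* removal — internal exchanges between the two boxes cancel.
M_total = 70560 + 335900 = 406460 kg P.
ΣF_external_out = 3536 + 2796 = 6332.0 kg P/yr.
τ = M_total / ΣF_ext = 406460 / 6332.0 = 64.19 yr.

64.2 yr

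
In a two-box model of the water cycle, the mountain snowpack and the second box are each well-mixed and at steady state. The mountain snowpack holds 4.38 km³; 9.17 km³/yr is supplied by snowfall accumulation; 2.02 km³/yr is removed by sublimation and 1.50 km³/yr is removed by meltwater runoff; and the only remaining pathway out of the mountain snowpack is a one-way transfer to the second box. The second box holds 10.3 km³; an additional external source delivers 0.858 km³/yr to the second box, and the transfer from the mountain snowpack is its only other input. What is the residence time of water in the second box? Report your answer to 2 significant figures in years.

1.6 yr

Balance the mountain snowpack: ΣF_in = 9.1700 km³/yr.
Transfer to the second box = ΣF_in − (2.02 + 1.50) = 5.6500 km³/yr.
Total input to the second box = 5.6500 + 0.858 = 6.5080 km³/yr; at steady state this equals its total output.
τ = M / F = 10.3 / 6.5080 = 1.583 yr.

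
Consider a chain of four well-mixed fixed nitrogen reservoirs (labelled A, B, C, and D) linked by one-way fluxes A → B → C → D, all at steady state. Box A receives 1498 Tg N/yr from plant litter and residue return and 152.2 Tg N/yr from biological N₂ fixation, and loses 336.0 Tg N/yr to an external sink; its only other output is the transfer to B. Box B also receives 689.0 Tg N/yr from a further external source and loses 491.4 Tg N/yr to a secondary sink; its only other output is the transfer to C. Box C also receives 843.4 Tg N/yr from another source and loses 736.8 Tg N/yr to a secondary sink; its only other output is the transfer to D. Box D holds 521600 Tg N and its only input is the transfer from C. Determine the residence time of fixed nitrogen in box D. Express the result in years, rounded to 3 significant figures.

322 yr

Box A: F(A→B) = (1498 + 152.2) − 336.0 = 1314.2 Tg N/yr.
Box B: F(B→C) = (1314.2 + 689.0) − 491.4 = 1511.8 Tg N/yr.
Box C: F(C→D) = (1511.8 + 843.4) − 736.8 = 1618.4 Tg N/yr.
Box D throughput = its input = 1618.4 Tg N/yr; τ = 521600 / 1618.4 = 322.3 yr.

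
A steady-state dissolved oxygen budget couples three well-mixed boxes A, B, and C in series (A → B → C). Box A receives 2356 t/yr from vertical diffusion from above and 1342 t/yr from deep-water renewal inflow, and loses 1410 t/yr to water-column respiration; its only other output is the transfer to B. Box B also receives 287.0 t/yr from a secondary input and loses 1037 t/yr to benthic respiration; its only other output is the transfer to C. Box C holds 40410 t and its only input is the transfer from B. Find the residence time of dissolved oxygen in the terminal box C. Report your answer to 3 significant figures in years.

Box A: F(A→B) = (2356 + 1342) − 1410 = 2288.0 t/yr.
Box B: F(B→C) = (2288.0 + 287.0) − 1037 = 1538.0 t/yr.
Box C throughput = its input = 1538.0 t/yr; τ = 40410 / 1538.0 = 26.27 yr.

26.3 yr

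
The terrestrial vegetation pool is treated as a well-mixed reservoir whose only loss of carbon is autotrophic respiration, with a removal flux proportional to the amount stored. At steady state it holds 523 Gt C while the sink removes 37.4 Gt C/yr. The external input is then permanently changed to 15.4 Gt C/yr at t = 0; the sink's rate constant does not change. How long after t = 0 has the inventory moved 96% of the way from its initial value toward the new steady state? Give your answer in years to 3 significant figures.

τ = M₀/F₀ = 523/37.4 = 13.98 yr.
The remaining gap fraction is e^(−t/τ); 96% covered ⇒ e^(−t/τ) = 0.0400.
t = −τ ln(0.0400) = 13.98 × 3.219 = 45.01 yr.

45.0 yr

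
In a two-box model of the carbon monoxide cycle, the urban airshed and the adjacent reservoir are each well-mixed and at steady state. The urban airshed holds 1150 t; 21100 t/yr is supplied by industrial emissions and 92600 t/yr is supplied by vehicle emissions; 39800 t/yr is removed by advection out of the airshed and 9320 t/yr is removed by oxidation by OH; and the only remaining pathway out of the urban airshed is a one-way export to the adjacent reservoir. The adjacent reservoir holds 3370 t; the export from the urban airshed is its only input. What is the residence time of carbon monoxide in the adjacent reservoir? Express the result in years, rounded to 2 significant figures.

Balance the urban airshed: ΣF_in = 21100 + 92600 = 113700 t/yr.
Export to the adjacent reservoir = ΣF_in − (39800 + 9320) = 64580 t/yr.
At steady state the output of the adjacent reservoir equals its input, 64580 t/yr.
τ = M / F = 3370 / 64580 = 0.05218 yr.

0.052 yr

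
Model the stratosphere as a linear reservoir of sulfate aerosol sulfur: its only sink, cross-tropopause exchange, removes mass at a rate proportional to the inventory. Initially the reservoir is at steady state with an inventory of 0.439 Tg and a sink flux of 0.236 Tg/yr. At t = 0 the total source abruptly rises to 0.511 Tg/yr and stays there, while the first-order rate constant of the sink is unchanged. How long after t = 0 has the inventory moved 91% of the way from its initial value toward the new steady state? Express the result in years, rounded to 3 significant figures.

4.48 yr

τ = M₀/F₀ = 0.439/0.236 = 1.860 yr.
The remaining gap fraction is e^(−t/τ); 91% covered ⇒ e^(−t/τ) = 0.0900.
t = −τ ln(0.0900) = 1.860 × 2.408 = 4.479 yr.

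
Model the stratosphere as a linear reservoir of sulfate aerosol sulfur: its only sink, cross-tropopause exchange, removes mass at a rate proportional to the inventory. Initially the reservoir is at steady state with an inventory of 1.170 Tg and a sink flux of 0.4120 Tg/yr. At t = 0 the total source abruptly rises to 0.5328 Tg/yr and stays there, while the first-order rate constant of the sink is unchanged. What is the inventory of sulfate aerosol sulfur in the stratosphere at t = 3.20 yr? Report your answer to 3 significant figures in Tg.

Residence time τ = M₀/F₀ = 2.840 yr. The eventual steady state is M_∞ = M₀·(F₁/F₀) = 1.170 × 0.5328/0.4120 = 1.5130 Tg.
The anomaly ΔM(t) = M(t) − M_∞ decays as ΔM₀·e^(−t/τ) with ΔM₀ = 1.170 − 1.5130 = −0.3430 Tg.
At t = 3.20 yr, e^(−t/τ) = e^(−1.127) = 0.3241, so ΔM = −0.1112 Tg and M = 1.5130 − 0.1112 = 1.4019 Tg.

1.40 Tg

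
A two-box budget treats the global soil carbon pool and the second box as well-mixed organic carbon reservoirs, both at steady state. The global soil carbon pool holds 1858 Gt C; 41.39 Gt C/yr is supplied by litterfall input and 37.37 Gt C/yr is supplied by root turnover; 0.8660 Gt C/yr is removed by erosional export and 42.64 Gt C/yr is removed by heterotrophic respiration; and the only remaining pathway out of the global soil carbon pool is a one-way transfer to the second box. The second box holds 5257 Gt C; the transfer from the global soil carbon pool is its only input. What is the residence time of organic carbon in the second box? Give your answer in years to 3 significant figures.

149 yr

Balance the global soil carbon pool: ΣF_in = 41.39 + 37.37 = 78.760 Gt C/yr.
Transfer to the second box = ΣF_in − (0.8660 + 42.64) = 35.254 Gt C/yr.
At steady state the output of the second box equals its input, 35.254 Gt C/yr.
τ = M / F = 5257 / 35.254 = 149.1 yr.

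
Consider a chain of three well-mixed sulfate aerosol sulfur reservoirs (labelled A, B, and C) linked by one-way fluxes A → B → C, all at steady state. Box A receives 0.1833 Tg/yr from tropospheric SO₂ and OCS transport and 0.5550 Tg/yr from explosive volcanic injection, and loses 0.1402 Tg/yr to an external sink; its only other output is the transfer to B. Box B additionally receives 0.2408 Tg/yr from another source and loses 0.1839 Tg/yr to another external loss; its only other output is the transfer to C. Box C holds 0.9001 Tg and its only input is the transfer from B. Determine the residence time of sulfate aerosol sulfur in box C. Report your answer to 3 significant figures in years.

1.37 yr

Box A: F(A→B) = (0.1833 + 0.5550) − 0.1402 = 0.59810 Tg/yr.
Box B: F(B→C) = (0.59810 + 0.2408) − 0.1839 = 0.65500 Tg/yr.
Box C throughput = its input = 0.65500 Tg/yr; τ = 0.9001 / 0.65500 = 1.374 yr.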